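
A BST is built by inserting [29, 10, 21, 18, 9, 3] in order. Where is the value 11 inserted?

Starting tree (level order): [29, 10, None, 9, 21, 3, None, 18]
Insertion path: 29 -> 10 -> 21 -> 18
Result: insert 11 as left child of 18
Final tree (level order): [29, 10, None, 9, 21, 3, None, 18, None, None, None, 11]


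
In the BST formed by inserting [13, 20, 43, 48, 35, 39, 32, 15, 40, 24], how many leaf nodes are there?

Tree built from: [13, 20, 43, 48, 35, 39, 32, 15, 40, 24]
Tree (level-order array): [13, None, 20, 15, 43, None, None, 35, 48, 32, 39, None, None, 24, None, None, 40]
Rule: A leaf has 0 children.
Per-node child counts:
  node 13: 1 child(ren)
  node 20: 2 child(ren)
  node 15: 0 child(ren)
  node 43: 2 child(ren)
  node 35: 2 child(ren)
  node 32: 1 child(ren)
  node 24: 0 child(ren)
  node 39: 1 child(ren)
  node 40: 0 child(ren)
  node 48: 0 child(ren)
Matching nodes: [15, 24, 40, 48]
Count of leaf nodes: 4


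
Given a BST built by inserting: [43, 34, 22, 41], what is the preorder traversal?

Tree insertion order: [43, 34, 22, 41]
Tree (level-order array): [43, 34, None, 22, 41]
Preorder traversal: [43, 34, 22, 41]


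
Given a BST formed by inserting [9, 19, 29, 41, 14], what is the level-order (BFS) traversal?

Tree insertion order: [9, 19, 29, 41, 14]
Tree (level-order array): [9, None, 19, 14, 29, None, None, None, 41]
BFS from the root, enqueuing left then right child of each popped node:
  queue [9] -> pop 9, enqueue [19], visited so far: [9]
  queue [19] -> pop 19, enqueue [14, 29], visited so far: [9, 19]
  queue [14, 29] -> pop 14, enqueue [none], visited so far: [9, 19, 14]
  queue [29] -> pop 29, enqueue [41], visited so far: [9, 19, 14, 29]
  queue [41] -> pop 41, enqueue [none], visited so far: [9, 19, 14, 29, 41]
Result: [9, 19, 14, 29, 41]


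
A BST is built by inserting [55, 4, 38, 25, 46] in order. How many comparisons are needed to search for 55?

Search path for 55: 55
Found: True
Comparisons: 1


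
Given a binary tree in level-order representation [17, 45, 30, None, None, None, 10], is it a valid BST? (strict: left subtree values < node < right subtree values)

Level-order array: [17, 45, 30, None, None, None, 10]
Validate using subtree bounds (lo, hi): at each node, require lo < value < hi,
then recurse left with hi=value and right with lo=value.
Preorder trace (stopping at first violation):
  at node 17 with bounds (-inf, +inf): OK
  at node 45 with bounds (-inf, 17): VIOLATION
Node 45 violates its bound: not (-inf < 45 < 17).
Result: Not a valid BST


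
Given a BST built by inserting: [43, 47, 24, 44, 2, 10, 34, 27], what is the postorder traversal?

Tree insertion order: [43, 47, 24, 44, 2, 10, 34, 27]
Tree (level-order array): [43, 24, 47, 2, 34, 44, None, None, 10, 27]
Postorder traversal: [10, 2, 27, 34, 24, 44, 47, 43]


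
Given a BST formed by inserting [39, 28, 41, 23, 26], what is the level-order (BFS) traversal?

Tree insertion order: [39, 28, 41, 23, 26]
Tree (level-order array): [39, 28, 41, 23, None, None, None, None, 26]
BFS from the root, enqueuing left then right child of each popped node:
  queue [39] -> pop 39, enqueue [28, 41], visited so far: [39]
  queue [28, 41] -> pop 28, enqueue [23], visited so far: [39, 28]
  queue [41, 23] -> pop 41, enqueue [none], visited so far: [39, 28, 41]
  queue [23] -> pop 23, enqueue [26], visited so far: [39, 28, 41, 23]
  queue [26] -> pop 26, enqueue [none], visited so far: [39, 28, 41, 23, 26]
Result: [39, 28, 41, 23, 26]


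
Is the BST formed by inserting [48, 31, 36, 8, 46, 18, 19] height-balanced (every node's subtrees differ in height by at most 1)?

Tree (level-order array): [48, 31, None, 8, 36, None, 18, None, 46, None, 19]
Definition: a tree is height-balanced if, at every node, |h(left) - h(right)| <= 1 (empty subtree has height -1).
Bottom-up per-node check:
  node 19: h_left=-1, h_right=-1, diff=0 [OK], height=0
  node 18: h_left=-1, h_right=0, diff=1 [OK], height=1
  node 8: h_left=-1, h_right=1, diff=2 [FAIL (|-1-1|=2 > 1)], height=2
  node 46: h_left=-1, h_right=-1, diff=0 [OK], height=0
  node 36: h_left=-1, h_right=0, diff=1 [OK], height=1
  node 31: h_left=2, h_right=1, diff=1 [OK], height=3
  node 48: h_left=3, h_right=-1, diff=4 [FAIL (|3--1|=4 > 1)], height=4
Node 8 violates the condition: |-1 - 1| = 2 > 1.
Result: Not balanced


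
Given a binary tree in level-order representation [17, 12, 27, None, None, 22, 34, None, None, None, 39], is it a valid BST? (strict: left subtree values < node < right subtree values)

Level-order array: [17, 12, 27, None, None, 22, 34, None, None, None, 39]
Validate using subtree bounds (lo, hi): at each node, require lo < value < hi,
then recurse left with hi=value and right with lo=value.
Preorder trace (stopping at first violation):
  at node 17 with bounds (-inf, +inf): OK
  at node 12 with bounds (-inf, 17): OK
  at node 27 with bounds (17, +inf): OK
  at node 22 with bounds (17, 27): OK
  at node 34 with bounds (27, +inf): OK
  at node 39 with bounds (34, +inf): OK
No violation found at any node.
Result: Valid BST


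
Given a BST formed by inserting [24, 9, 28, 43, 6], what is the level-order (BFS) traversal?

Tree insertion order: [24, 9, 28, 43, 6]
Tree (level-order array): [24, 9, 28, 6, None, None, 43]
BFS from the root, enqueuing left then right child of each popped node:
  queue [24] -> pop 24, enqueue [9, 28], visited so far: [24]
  queue [9, 28] -> pop 9, enqueue [6], visited so far: [24, 9]
  queue [28, 6] -> pop 28, enqueue [43], visited so far: [24, 9, 28]
  queue [6, 43] -> pop 6, enqueue [none], visited so far: [24, 9, 28, 6]
  queue [43] -> pop 43, enqueue [none], visited so far: [24, 9, 28, 6, 43]
Result: [24, 9, 28, 6, 43]


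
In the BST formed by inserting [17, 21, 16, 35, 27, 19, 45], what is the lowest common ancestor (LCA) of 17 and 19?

Tree insertion order: [17, 21, 16, 35, 27, 19, 45]
Tree (level-order array): [17, 16, 21, None, None, 19, 35, None, None, 27, 45]
In a BST, the LCA of p=17, q=19 is the first node v on the
root-to-leaf path with p <= v <= q (go left if both < v, right if both > v).
Walk from root:
  at 17: 17 <= 17 <= 19, this is the LCA
LCA = 17


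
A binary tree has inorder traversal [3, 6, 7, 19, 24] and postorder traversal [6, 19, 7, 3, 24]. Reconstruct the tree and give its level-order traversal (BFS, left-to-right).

Inorder:   [3, 6, 7, 19, 24]
Postorder: [6, 19, 7, 3, 24]
Algorithm: postorder visits root last, so walk postorder right-to-left;
each value is the root of the current inorder slice — split it at that
value, recurse on the right subtree first, then the left.
Recursive splits:
  root=24; inorder splits into left=[3, 6, 7, 19], right=[]
  root=3; inorder splits into left=[], right=[6, 7, 19]
  root=7; inorder splits into left=[6], right=[19]
  root=19; inorder splits into left=[], right=[]
  root=6; inorder splits into left=[], right=[]
Reconstructed level-order: [24, 3, 7, 6, 19]


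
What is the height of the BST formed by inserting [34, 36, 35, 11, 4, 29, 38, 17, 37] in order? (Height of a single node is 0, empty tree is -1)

Insertion order: [34, 36, 35, 11, 4, 29, 38, 17, 37]
Tree (level-order array): [34, 11, 36, 4, 29, 35, 38, None, None, 17, None, None, None, 37]
Compute height bottom-up (empty subtree = -1):
  height(4) = 1 + max(-1, -1) = 0
  height(17) = 1 + max(-1, -1) = 0
  height(29) = 1 + max(0, -1) = 1
  height(11) = 1 + max(0, 1) = 2
  height(35) = 1 + max(-1, -1) = 0
  height(37) = 1 + max(-1, -1) = 0
  height(38) = 1 + max(0, -1) = 1
  height(36) = 1 + max(0, 1) = 2
  height(34) = 1 + max(2, 2) = 3
Height = 3


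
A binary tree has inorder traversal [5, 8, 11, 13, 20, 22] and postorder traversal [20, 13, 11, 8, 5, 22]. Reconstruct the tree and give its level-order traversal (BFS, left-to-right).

Inorder:   [5, 8, 11, 13, 20, 22]
Postorder: [20, 13, 11, 8, 5, 22]
Algorithm: postorder visits root last, so walk postorder right-to-left;
each value is the root of the current inorder slice — split it at that
value, recurse on the right subtree first, then the left.
Recursive splits:
  root=22; inorder splits into left=[5, 8, 11, 13, 20], right=[]
  root=5; inorder splits into left=[], right=[8, 11, 13, 20]
  root=8; inorder splits into left=[], right=[11, 13, 20]
  root=11; inorder splits into left=[], right=[13, 20]
  root=13; inorder splits into left=[], right=[20]
  root=20; inorder splits into left=[], right=[]
Reconstructed level-order: [22, 5, 8, 11, 13, 20]


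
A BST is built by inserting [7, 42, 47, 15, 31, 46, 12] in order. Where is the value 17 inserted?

Starting tree (level order): [7, None, 42, 15, 47, 12, 31, 46]
Insertion path: 7 -> 42 -> 15 -> 31
Result: insert 17 as left child of 31
Final tree (level order): [7, None, 42, 15, 47, 12, 31, 46, None, None, None, 17]


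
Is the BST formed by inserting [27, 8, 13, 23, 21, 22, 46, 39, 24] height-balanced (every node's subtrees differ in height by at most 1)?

Tree (level-order array): [27, 8, 46, None, 13, 39, None, None, 23, None, None, 21, 24, None, 22]
Definition: a tree is height-balanced if, at every node, |h(left) - h(right)| <= 1 (empty subtree has height -1).
Bottom-up per-node check:
  node 22: h_left=-1, h_right=-1, diff=0 [OK], height=0
  node 21: h_left=-1, h_right=0, diff=1 [OK], height=1
  node 24: h_left=-1, h_right=-1, diff=0 [OK], height=0
  node 23: h_left=1, h_right=0, diff=1 [OK], height=2
  node 13: h_left=-1, h_right=2, diff=3 [FAIL (|-1-2|=3 > 1)], height=3
  node 8: h_left=-1, h_right=3, diff=4 [FAIL (|-1-3|=4 > 1)], height=4
  node 39: h_left=-1, h_right=-1, diff=0 [OK], height=0
  node 46: h_left=0, h_right=-1, diff=1 [OK], height=1
  node 27: h_left=4, h_right=1, diff=3 [FAIL (|4-1|=3 > 1)], height=5
Node 13 violates the condition: |-1 - 2| = 3 > 1.
Result: Not balanced


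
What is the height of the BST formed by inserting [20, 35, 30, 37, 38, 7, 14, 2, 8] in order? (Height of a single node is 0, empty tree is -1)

Insertion order: [20, 35, 30, 37, 38, 7, 14, 2, 8]
Tree (level-order array): [20, 7, 35, 2, 14, 30, 37, None, None, 8, None, None, None, None, 38]
Compute height bottom-up (empty subtree = -1):
  height(2) = 1 + max(-1, -1) = 0
  height(8) = 1 + max(-1, -1) = 0
  height(14) = 1 + max(0, -1) = 1
  height(7) = 1 + max(0, 1) = 2
  height(30) = 1 + max(-1, -1) = 0
  height(38) = 1 + max(-1, -1) = 0
  height(37) = 1 + max(-1, 0) = 1
  height(35) = 1 + max(0, 1) = 2
  height(20) = 1 + max(2, 2) = 3
Height = 3


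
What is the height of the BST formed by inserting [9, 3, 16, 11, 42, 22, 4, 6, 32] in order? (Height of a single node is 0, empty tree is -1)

Insertion order: [9, 3, 16, 11, 42, 22, 4, 6, 32]
Tree (level-order array): [9, 3, 16, None, 4, 11, 42, None, 6, None, None, 22, None, None, None, None, 32]
Compute height bottom-up (empty subtree = -1):
  height(6) = 1 + max(-1, -1) = 0
  height(4) = 1 + max(-1, 0) = 1
  height(3) = 1 + max(-1, 1) = 2
  height(11) = 1 + max(-1, -1) = 0
  height(32) = 1 + max(-1, -1) = 0
  height(22) = 1 + max(-1, 0) = 1
  height(42) = 1 + max(1, -1) = 2
  height(16) = 1 + max(0, 2) = 3
  height(9) = 1 + max(2, 3) = 4
Height = 4


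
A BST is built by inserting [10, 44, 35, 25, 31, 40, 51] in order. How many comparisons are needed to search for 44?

Search path for 44: 10 -> 44
Found: True
Comparisons: 2


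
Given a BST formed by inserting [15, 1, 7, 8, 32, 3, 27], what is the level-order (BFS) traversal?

Tree insertion order: [15, 1, 7, 8, 32, 3, 27]
Tree (level-order array): [15, 1, 32, None, 7, 27, None, 3, 8]
BFS from the root, enqueuing left then right child of each popped node:
  queue [15] -> pop 15, enqueue [1, 32], visited so far: [15]
  queue [1, 32] -> pop 1, enqueue [7], visited so far: [15, 1]
  queue [32, 7] -> pop 32, enqueue [27], visited so far: [15, 1, 32]
  queue [7, 27] -> pop 7, enqueue [3, 8], visited so far: [15, 1, 32, 7]
  queue [27, 3, 8] -> pop 27, enqueue [none], visited so far: [15, 1, 32, 7, 27]
  queue [3, 8] -> pop 3, enqueue [none], visited so far: [15, 1, 32, 7, 27, 3]
  queue [8] -> pop 8, enqueue [none], visited so far: [15, 1, 32, 7, 27, 3, 8]
Result: [15, 1, 32, 7, 27, 3, 8]


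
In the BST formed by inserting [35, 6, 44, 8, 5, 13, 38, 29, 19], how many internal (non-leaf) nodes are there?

Tree built from: [35, 6, 44, 8, 5, 13, 38, 29, 19]
Tree (level-order array): [35, 6, 44, 5, 8, 38, None, None, None, None, 13, None, None, None, 29, 19]
Rule: An internal node has at least one child.
Per-node child counts:
  node 35: 2 child(ren)
  node 6: 2 child(ren)
  node 5: 0 child(ren)
  node 8: 1 child(ren)
  node 13: 1 child(ren)
  node 29: 1 child(ren)
  node 19: 0 child(ren)
  node 44: 1 child(ren)
  node 38: 0 child(ren)
Matching nodes: [35, 6, 8, 13, 29, 44]
Count of internal (non-leaf) nodes: 6


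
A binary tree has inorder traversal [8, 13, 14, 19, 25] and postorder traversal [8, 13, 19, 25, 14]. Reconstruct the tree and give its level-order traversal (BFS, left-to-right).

Inorder:   [8, 13, 14, 19, 25]
Postorder: [8, 13, 19, 25, 14]
Algorithm: postorder visits root last, so walk postorder right-to-left;
each value is the root of the current inorder slice — split it at that
value, recurse on the right subtree first, then the left.
Recursive splits:
  root=14; inorder splits into left=[8, 13], right=[19, 25]
  root=25; inorder splits into left=[19], right=[]
  root=19; inorder splits into left=[], right=[]
  root=13; inorder splits into left=[8], right=[]
  root=8; inorder splits into left=[], right=[]
Reconstructed level-order: [14, 13, 25, 8, 19]


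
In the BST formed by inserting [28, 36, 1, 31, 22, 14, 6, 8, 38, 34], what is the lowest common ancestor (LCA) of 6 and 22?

Tree insertion order: [28, 36, 1, 31, 22, 14, 6, 8, 38, 34]
Tree (level-order array): [28, 1, 36, None, 22, 31, 38, 14, None, None, 34, None, None, 6, None, None, None, None, 8]
In a BST, the LCA of p=6, q=22 is the first node v on the
root-to-leaf path with p <= v <= q (go left if both < v, right if both > v).
Walk from root:
  at 28: both 6 and 22 < 28, go left
  at 1: both 6 and 22 > 1, go right
  at 22: 6 <= 22 <= 22, this is the LCA
LCA = 22


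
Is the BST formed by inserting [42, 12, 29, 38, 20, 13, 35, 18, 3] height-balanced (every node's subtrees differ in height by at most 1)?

Tree (level-order array): [42, 12, None, 3, 29, None, None, 20, 38, 13, None, 35, None, None, 18]
Definition: a tree is height-balanced if, at every node, |h(left) - h(right)| <= 1 (empty subtree has height -1).
Bottom-up per-node check:
  node 3: h_left=-1, h_right=-1, diff=0 [OK], height=0
  node 18: h_left=-1, h_right=-1, diff=0 [OK], height=0
  node 13: h_left=-1, h_right=0, diff=1 [OK], height=1
  node 20: h_left=1, h_right=-1, diff=2 [FAIL (|1--1|=2 > 1)], height=2
  node 35: h_left=-1, h_right=-1, diff=0 [OK], height=0
  node 38: h_left=0, h_right=-1, diff=1 [OK], height=1
  node 29: h_left=2, h_right=1, diff=1 [OK], height=3
  node 12: h_left=0, h_right=3, diff=3 [FAIL (|0-3|=3 > 1)], height=4
  node 42: h_left=4, h_right=-1, diff=5 [FAIL (|4--1|=5 > 1)], height=5
Node 20 violates the condition: |1 - -1| = 2 > 1.
Result: Not balanced


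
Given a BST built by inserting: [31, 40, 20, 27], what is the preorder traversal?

Tree insertion order: [31, 40, 20, 27]
Tree (level-order array): [31, 20, 40, None, 27]
Preorder traversal: [31, 20, 27, 40]


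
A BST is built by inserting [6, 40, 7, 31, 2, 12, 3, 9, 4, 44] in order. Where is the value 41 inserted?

Starting tree (level order): [6, 2, 40, None, 3, 7, 44, None, 4, None, 31, None, None, None, None, 12, None, 9]
Insertion path: 6 -> 40 -> 44
Result: insert 41 as left child of 44
Final tree (level order): [6, 2, 40, None, 3, 7, 44, None, 4, None, 31, 41, None, None, None, 12, None, None, None, 9]


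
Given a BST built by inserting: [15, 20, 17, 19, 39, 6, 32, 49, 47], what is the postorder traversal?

Tree insertion order: [15, 20, 17, 19, 39, 6, 32, 49, 47]
Tree (level-order array): [15, 6, 20, None, None, 17, 39, None, 19, 32, 49, None, None, None, None, 47]
Postorder traversal: [6, 19, 17, 32, 47, 49, 39, 20, 15]


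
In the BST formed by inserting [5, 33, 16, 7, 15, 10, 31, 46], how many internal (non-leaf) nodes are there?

Tree built from: [5, 33, 16, 7, 15, 10, 31, 46]
Tree (level-order array): [5, None, 33, 16, 46, 7, 31, None, None, None, 15, None, None, 10]
Rule: An internal node has at least one child.
Per-node child counts:
  node 5: 1 child(ren)
  node 33: 2 child(ren)
  node 16: 2 child(ren)
  node 7: 1 child(ren)
  node 15: 1 child(ren)
  node 10: 0 child(ren)
  node 31: 0 child(ren)
  node 46: 0 child(ren)
Matching nodes: [5, 33, 16, 7, 15]
Count of internal (non-leaf) nodes: 5


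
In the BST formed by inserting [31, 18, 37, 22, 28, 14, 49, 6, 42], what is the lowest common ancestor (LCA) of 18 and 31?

Tree insertion order: [31, 18, 37, 22, 28, 14, 49, 6, 42]
Tree (level-order array): [31, 18, 37, 14, 22, None, 49, 6, None, None, 28, 42]
In a BST, the LCA of p=18, q=31 is the first node v on the
root-to-leaf path with p <= v <= q (go left if both < v, right if both > v).
Walk from root:
  at 31: 18 <= 31 <= 31, this is the LCA
LCA = 31


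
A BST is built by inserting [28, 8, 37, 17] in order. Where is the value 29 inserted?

Starting tree (level order): [28, 8, 37, None, 17]
Insertion path: 28 -> 37
Result: insert 29 as left child of 37
Final tree (level order): [28, 8, 37, None, 17, 29]


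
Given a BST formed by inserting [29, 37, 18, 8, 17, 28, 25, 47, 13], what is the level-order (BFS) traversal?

Tree insertion order: [29, 37, 18, 8, 17, 28, 25, 47, 13]
Tree (level-order array): [29, 18, 37, 8, 28, None, 47, None, 17, 25, None, None, None, 13]
BFS from the root, enqueuing left then right child of each popped node:
  queue [29] -> pop 29, enqueue [18, 37], visited so far: [29]
  queue [18, 37] -> pop 18, enqueue [8, 28], visited so far: [29, 18]
  queue [37, 8, 28] -> pop 37, enqueue [47], visited so far: [29, 18, 37]
  queue [8, 28, 47] -> pop 8, enqueue [17], visited so far: [29, 18, 37, 8]
  queue [28, 47, 17] -> pop 28, enqueue [25], visited so far: [29, 18, 37, 8, 28]
  queue [47, 17, 25] -> pop 47, enqueue [none], visited so far: [29, 18, 37, 8, 28, 47]
  queue [17, 25] -> pop 17, enqueue [13], visited so far: [29, 18, 37, 8, 28, 47, 17]
  queue [25, 13] -> pop 25, enqueue [none], visited so far: [29, 18, 37, 8, 28, 47, 17, 25]
  queue [13] -> pop 13, enqueue [none], visited so far: [29, 18, 37, 8, 28, 47, 17, 25, 13]
Result: [29, 18, 37, 8, 28, 47, 17, 25, 13]


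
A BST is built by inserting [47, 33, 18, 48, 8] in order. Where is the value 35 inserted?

Starting tree (level order): [47, 33, 48, 18, None, None, None, 8]
Insertion path: 47 -> 33
Result: insert 35 as right child of 33
Final tree (level order): [47, 33, 48, 18, 35, None, None, 8]


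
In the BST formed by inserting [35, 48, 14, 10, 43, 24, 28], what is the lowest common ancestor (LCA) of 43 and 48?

Tree insertion order: [35, 48, 14, 10, 43, 24, 28]
Tree (level-order array): [35, 14, 48, 10, 24, 43, None, None, None, None, 28]
In a BST, the LCA of p=43, q=48 is the first node v on the
root-to-leaf path with p <= v <= q (go left if both < v, right if both > v).
Walk from root:
  at 35: both 43 and 48 > 35, go right
  at 48: 43 <= 48 <= 48, this is the LCA
LCA = 48


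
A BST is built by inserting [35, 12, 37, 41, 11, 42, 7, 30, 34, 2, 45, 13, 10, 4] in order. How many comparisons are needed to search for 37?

Search path for 37: 35 -> 37
Found: True
Comparisons: 2


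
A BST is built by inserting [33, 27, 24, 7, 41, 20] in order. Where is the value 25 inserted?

Starting tree (level order): [33, 27, 41, 24, None, None, None, 7, None, None, 20]
Insertion path: 33 -> 27 -> 24
Result: insert 25 as right child of 24
Final tree (level order): [33, 27, 41, 24, None, None, None, 7, 25, None, 20]


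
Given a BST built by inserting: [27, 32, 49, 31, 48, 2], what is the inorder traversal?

Tree insertion order: [27, 32, 49, 31, 48, 2]
Tree (level-order array): [27, 2, 32, None, None, 31, 49, None, None, 48]
Inorder traversal: [2, 27, 31, 32, 48, 49]


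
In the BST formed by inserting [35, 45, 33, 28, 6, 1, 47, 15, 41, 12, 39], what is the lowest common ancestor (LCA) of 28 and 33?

Tree insertion order: [35, 45, 33, 28, 6, 1, 47, 15, 41, 12, 39]
Tree (level-order array): [35, 33, 45, 28, None, 41, 47, 6, None, 39, None, None, None, 1, 15, None, None, None, None, 12]
In a BST, the LCA of p=28, q=33 is the first node v on the
root-to-leaf path with p <= v <= q (go left if both < v, right if both > v).
Walk from root:
  at 35: both 28 and 33 < 35, go left
  at 33: 28 <= 33 <= 33, this is the LCA
LCA = 33


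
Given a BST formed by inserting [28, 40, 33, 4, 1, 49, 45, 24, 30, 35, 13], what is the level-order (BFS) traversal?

Tree insertion order: [28, 40, 33, 4, 1, 49, 45, 24, 30, 35, 13]
Tree (level-order array): [28, 4, 40, 1, 24, 33, 49, None, None, 13, None, 30, 35, 45]
BFS from the root, enqueuing left then right child of each popped node:
  queue [28] -> pop 28, enqueue [4, 40], visited so far: [28]
  queue [4, 40] -> pop 4, enqueue [1, 24], visited so far: [28, 4]
  queue [40, 1, 24] -> pop 40, enqueue [33, 49], visited so far: [28, 4, 40]
  queue [1, 24, 33, 49] -> pop 1, enqueue [none], visited so far: [28, 4, 40, 1]
  queue [24, 33, 49] -> pop 24, enqueue [13], visited so far: [28, 4, 40, 1, 24]
  queue [33, 49, 13] -> pop 33, enqueue [30, 35], visited so far: [28, 4, 40, 1, 24, 33]
  queue [49, 13, 30, 35] -> pop 49, enqueue [45], visited so far: [28, 4, 40, 1, 24, 33, 49]
  queue [13, 30, 35, 45] -> pop 13, enqueue [none], visited so far: [28, 4, 40, 1, 24, 33, 49, 13]
  queue [30, 35, 45] -> pop 30, enqueue [none], visited so far: [28, 4, 40, 1, 24, 33, 49, 13, 30]
  queue [35, 45] -> pop 35, enqueue [none], visited so far: [28, 4, 40, 1, 24, 33, 49, 13, 30, 35]
  queue [45] -> pop 45, enqueue [none], visited so far: [28, 4, 40, 1, 24, 33, 49, 13, 30, 35, 45]
Result: [28, 4, 40, 1, 24, 33, 49, 13, 30, 35, 45]


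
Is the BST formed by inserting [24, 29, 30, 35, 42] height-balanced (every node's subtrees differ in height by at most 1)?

Tree (level-order array): [24, None, 29, None, 30, None, 35, None, 42]
Definition: a tree is height-balanced if, at every node, |h(left) - h(right)| <= 1 (empty subtree has height -1).
Bottom-up per-node check:
  node 42: h_left=-1, h_right=-1, diff=0 [OK], height=0
  node 35: h_left=-1, h_right=0, diff=1 [OK], height=1
  node 30: h_left=-1, h_right=1, diff=2 [FAIL (|-1-1|=2 > 1)], height=2
  node 29: h_left=-1, h_right=2, diff=3 [FAIL (|-1-2|=3 > 1)], height=3
  node 24: h_left=-1, h_right=3, diff=4 [FAIL (|-1-3|=4 > 1)], height=4
Node 30 violates the condition: |-1 - 1| = 2 > 1.
Result: Not balanced


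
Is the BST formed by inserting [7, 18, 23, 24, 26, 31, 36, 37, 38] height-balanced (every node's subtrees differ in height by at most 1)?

Tree (level-order array): [7, None, 18, None, 23, None, 24, None, 26, None, 31, None, 36, None, 37, None, 38]
Definition: a tree is height-balanced if, at every node, |h(left) - h(right)| <= 1 (empty subtree has height -1).
Bottom-up per-node check:
  node 38: h_left=-1, h_right=-1, diff=0 [OK], height=0
  node 37: h_left=-1, h_right=0, diff=1 [OK], height=1
  node 36: h_left=-1, h_right=1, diff=2 [FAIL (|-1-1|=2 > 1)], height=2
  node 31: h_left=-1, h_right=2, diff=3 [FAIL (|-1-2|=3 > 1)], height=3
  node 26: h_left=-1, h_right=3, diff=4 [FAIL (|-1-3|=4 > 1)], height=4
  node 24: h_left=-1, h_right=4, diff=5 [FAIL (|-1-4|=5 > 1)], height=5
  node 23: h_left=-1, h_right=5, diff=6 [FAIL (|-1-5|=6 > 1)], height=6
  node 18: h_left=-1, h_right=6, diff=7 [FAIL (|-1-6|=7 > 1)], height=7
  node 7: h_left=-1, h_right=7, diff=8 [FAIL (|-1-7|=8 > 1)], height=8
Node 36 violates the condition: |-1 - 1| = 2 > 1.
Result: Not balanced


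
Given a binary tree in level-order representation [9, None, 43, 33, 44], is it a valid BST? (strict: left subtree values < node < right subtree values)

Level-order array: [9, None, 43, 33, 44]
Validate using subtree bounds (lo, hi): at each node, require lo < value < hi,
then recurse left with hi=value and right with lo=value.
Preorder trace (stopping at first violation):
  at node 9 with bounds (-inf, +inf): OK
  at node 43 with bounds (9, +inf): OK
  at node 33 with bounds (9, 43): OK
  at node 44 with bounds (43, +inf): OK
No violation found at any node.
Result: Valid BST


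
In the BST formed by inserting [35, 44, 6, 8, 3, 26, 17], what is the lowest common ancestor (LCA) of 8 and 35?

Tree insertion order: [35, 44, 6, 8, 3, 26, 17]
Tree (level-order array): [35, 6, 44, 3, 8, None, None, None, None, None, 26, 17]
In a BST, the LCA of p=8, q=35 is the first node v on the
root-to-leaf path with p <= v <= q (go left if both < v, right if both > v).
Walk from root:
  at 35: 8 <= 35 <= 35, this is the LCA
LCA = 35


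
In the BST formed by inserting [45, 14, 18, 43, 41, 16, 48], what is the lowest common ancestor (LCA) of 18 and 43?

Tree insertion order: [45, 14, 18, 43, 41, 16, 48]
Tree (level-order array): [45, 14, 48, None, 18, None, None, 16, 43, None, None, 41]
In a BST, the LCA of p=18, q=43 is the first node v on the
root-to-leaf path with p <= v <= q (go left if both < v, right if both > v).
Walk from root:
  at 45: both 18 and 43 < 45, go left
  at 14: both 18 and 43 > 14, go right
  at 18: 18 <= 18 <= 43, this is the LCA
LCA = 18


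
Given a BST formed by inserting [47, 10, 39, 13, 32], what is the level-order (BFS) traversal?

Tree insertion order: [47, 10, 39, 13, 32]
Tree (level-order array): [47, 10, None, None, 39, 13, None, None, 32]
BFS from the root, enqueuing left then right child of each popped node:
  queue [47] -> pop 47, enqueue [10], visited so far: [47]
  queue [10] -> pop 10, enqueue [39], visited so far: [47, 10]
  queue [39] -> pop 39, enqueue [13], visited so far: [47, 10, 39]
  queue [13] -> pop 13, enqueue [32], visited so far: [47, 10, 39, 13]
  queue [32] -> pop 32, enqueue [none], visited so far: [47, 10, 39, 13, 32]
Result: [47, 10, 39, 13, 32]


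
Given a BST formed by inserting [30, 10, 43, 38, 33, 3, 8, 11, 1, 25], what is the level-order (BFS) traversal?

Tree insertion order: [30, 10, 43, 38, 33, 3, 8, 11, 1, 25]
Tree (level-order array): [30, 10, 43, 3, 11, 38, None, 1, 8, None, 25, 33]
BFS from the root, enqueuing left then right child of each popped node:
  queue [30] -> pop 30, enqueue [10, 43], visited so far: [30]
  queue [10, 43] -> pop 10, enqueue [3, 11], visited so far: [30, 10]
  queue [43, 3, 11] -> pop 43, enqueue [38], visited so far: [30, 10, 43]
  queue [3, 11, 38] -> pop 3, enqueue [1, 8], visited so far: [30, 10, 43, 3]
  queue [11, 38, 1, 8] -> pop 11, enqueue [25], visited so far: [30, 10, 43, 3, 11]
  queue [38, 1, 8, 25] -> pop 38, enqueue [33], visited so far: [30, 10, 43, 3, 11, 38]
  queue [1, 8, 25, 33] -> pop 1, enqueue [none], visited so far: [30, 10, 43, 3, 11, 38, 1]
  queue [8, 25, 33] -> pop 8, enqueue [none], visited so far: [30, 10, 43, 3, 11, 38, 1, 8]
  queue [25, 33] -> pop 25, enqueue [none], visited so far: [30, 10, 43, 3, 11, 38, 1, 8, 25]
  queue [33] -> pop 33, enqueue [none], visited so far: [30, 10, 43, 3, 11, 38, 1, 8, 25, 33]
Result: [30, 10, 43, 3, 11, 38, 1, 8, 25, 33]


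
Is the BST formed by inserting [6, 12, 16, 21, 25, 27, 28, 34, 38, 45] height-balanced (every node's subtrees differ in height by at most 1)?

Tree (level-order array): [6, None, 12, None, 16, None, 21, None, 25, None, 27, None, 28, None, 34, None, 38, None, 45]
Definition: a tree is height-balanced if, at every node, |h(left) - h(right)| <= 1 (empty subtree has height -1).
Bottom-up per-node check:
  node 45: h_left=-1, h_right=-1, diff=0 [OK], height=0
  node 38: h_left=-1, h_right=0, diff=1 [OK], height=1
  node 34: h_left=-1, h_right=1, diff=2 [FAIL (|-1-1|=2 > 1)], height=2
  node 28: h_left=-1, h_right=2, diff=3 [FAIL (|-1-2|=3 > 1)], height=3
  node 27: h_left=-1, h_right=3, diff=4 [FAIL (|-1-3|=4 > 1)], height=4
  node 25: h_left=-1, h_right=4, diff=5 [FAIL (|-1-4|=5 > 1)], height=5
  node 21: h_left=-1, h_right=5, diff=6 [FAIL (|-1-5|=6 > 1)], height=6
  node 16: h_left=-1, h_right=6, diff=7 [FAIL (|-1-6|=7 > 1)], height=7
  node 12: h_left=-1, h_right=7, diff=8 [FAIL (|-1-7|=8 > 1)], height=8
  node 6: h_left=-1, h_right=8, diff=9 [FAIL (|-1-8|=9 > 1)], height=9
Node 34 violates the condition: |-1 - 1| = 2 > 1.
Result: Not balanced


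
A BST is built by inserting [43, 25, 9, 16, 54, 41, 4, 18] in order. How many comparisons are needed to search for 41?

Search path for 41: 43 -> 25 -> 41
Found: True
Comparisons: 3


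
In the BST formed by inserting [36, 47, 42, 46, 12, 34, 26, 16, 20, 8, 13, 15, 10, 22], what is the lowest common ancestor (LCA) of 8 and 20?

Tree insertion order: [36, 47, 42, 46, 12, 34, 26, 16, 20, 8, 13, 15, 10, 22]
Tree (level-order array): [36, 12, 47, 8, 34, 42, None, None, 10, 26, None, None, 46, None, None, 16, None, None, None, 13, 20, None, 15, None, 22]
In a BST, the LCA of p=8, q=20 is the first node v on the
root-to-leaf path with p <= v <= q (go left if both < v, right if both > v).
Walk from root:
  at 36: both 8 and 20 < 36, go left
  at 12: 8 <= 12 <= 20, this is the LCA
LCA = 12


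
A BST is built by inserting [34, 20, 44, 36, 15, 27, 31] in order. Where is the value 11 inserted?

Starting tree (level order): [34, 20, 44, 15, 27, 36, None, None, None, None, 31]
Insertion path: 34 -> 20 -> 15
Result: insert 11 as left child of 15
Final tree (level order): [34, 20, 44, 15, 27, 36, None, 11, None, None, 31]


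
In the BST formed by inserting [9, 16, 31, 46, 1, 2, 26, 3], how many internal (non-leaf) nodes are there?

Tree built from: [9, 16, 31, 46, 1, 2, 26, 3]
Tree (level-order array): [9, 1, 16, None, 2, None, 31, None, 3, 26, 46]
Rule: An internal node has at least one child.
Per-node child counts:
  node 9: 2 child(ren)
  node 1: 1 child(ren)
  node 2: 1 child(ren)
  node 3: 0 child(ren)
  node 16: 1 child(ren)
  node 31: 2 child(ren)
  node 26: 0 child(ren)
  node 46: 0 child(ren)
Matching nodes: [9, 1, 2, 16, 31]
Count of internal (non-leaf) nodes: 5


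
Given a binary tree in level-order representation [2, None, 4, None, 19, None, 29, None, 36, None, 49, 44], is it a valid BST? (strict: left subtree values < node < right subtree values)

Level-order array: [2, None, 4, None, 19, None, 29, None, 36, None, 49, 44]
Validate using subtree bounds (lo, hi): at each node, require lo < value < hi,
then recurse left with hi=value and right with lo=value.
Preorder trace (stopping at first violation):
  at node 2 with bounds (-inf, +inf): OK
  at node 4 with bounds (2, +inf): OK
  at node 19 with bounds (4, +inf): OK
  at node 29 with bounds (19, +inf): OK
  at node 36 with bounds (29, +inf): OK
  at node 49 with bounds (36, +inf): OK
  at node 44 with bounds (36, 49): OK
No violation found at any node.
Result: Valid BST


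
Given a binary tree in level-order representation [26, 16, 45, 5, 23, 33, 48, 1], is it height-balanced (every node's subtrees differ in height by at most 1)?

Tree (level-order array): [26, 16, 45, 5, 23, 33, 48, 1]
Definition: a tree is height-balanced if, at every node, |h(left) - h(right)| <= 1 (empty subtree has height -1).
Bottom-up per-node check:
  node 1: h_left=-1, h_right=-1, diff=0 [OK], height=0
  node 5: h_left=0, h_right=-1, diff=1 [OK], height=1
  node 23: h_left=-1, h_right=-1, diff=0 [OK], height=0
  node 16: h_left=1, h_right=0, diff=1 [OK], height=2
  node 33: h_left=-1, h_right=-1, diff=0 [OK], height=0
  node 48: h_left=-1, h_right=-1, diff=0 [OK], height=0
  node 45: h_left=0, h_right=0, diff=0 [OK], height=1
  node 26: h_left=2, h_right=1, diff=1 [OK], height=3
All nodes satisfy the balance condition.
Result: Balanced


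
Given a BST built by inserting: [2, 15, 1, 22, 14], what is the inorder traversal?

Tree insertion order: [2, 15, 1, 22, 14]
Tree (level-order array): [2, 1, 15, None, None, 14, 22]
Inorder traversal: [1, 2, 14, 15, 22]


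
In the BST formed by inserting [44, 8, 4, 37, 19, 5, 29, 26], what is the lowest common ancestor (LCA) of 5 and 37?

Tree insertion order: [44, 8, 4, 37, 19, 5, 29, 26]
Tree (level-order array): [44, 8, None, 4, 37, None, 5, 19, None, None, None, None, 29, 26]
In a BST, the LCA of p=5, q=37 is the first node v on the
root-to-leaf path with p <= v <= q (go left if both < v, right if both > v).
Walk from root:
  at 44: both 5 and 37 < 44, go left
  at 8: 5 <= 8 <= 37, this is the LCA
LCA = 8


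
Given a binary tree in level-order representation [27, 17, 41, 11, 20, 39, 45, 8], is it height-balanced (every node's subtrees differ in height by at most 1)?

Tree (level-order array): [27, 17, 41, 11, 20, 39, 45, 8]
Definition: a tree is height-balanced if, at every node, |h(left) - h(right)| <= 1 (empty subtree has height -1).
Bottom-up per-node check:
  node 8: h_left=-1, h_right=-1, diff=0 [OK], height=0
  node 11: h_left=0, h_right=-1, diff=1 [OK], height=1
  node 20: h_left=-1, h_right=-1, diff=0 [OK], height=0
  node 17: h_left=1, h_right=0, diff=1 [OK], height=2
  node 39: h_left=-1, h_right=-1, diff=0 [OK], height=0
  node 45: h_left=-1, h_right=-1, diff=0 [OK], height=0
  node 41: h_left=0, h_right=0, diff=0 [OK], height=1
  node 27: h_left=2, h_right=1, diff=1 [OK], height=3
All nodes satisfy the balance condition.
Result: Balanced


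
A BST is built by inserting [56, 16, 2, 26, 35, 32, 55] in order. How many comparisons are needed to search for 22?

Search path for 22: 56 -> 16 -> 26
Found: False
Comparisons: 3


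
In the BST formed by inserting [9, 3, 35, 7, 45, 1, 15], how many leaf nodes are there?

Tree built from: [9, 3, 35, 7, 45, 1, 15]
Tree (level-order array): [9, 3, 35, 1, 7, 15, 45]
Rule: A leaf has 0 children.
Per-node child counts:
  node 9: 2 child(ren)
  node 3: 2 child(ren)
  node 1: 0 child(ren)
  node 7: 0 child(ren)
  node 35: 2 child(ren)
  node 15: 0 child(ren)
  node 45: 0 child(ren)
Matching nodes: [1, 7, 15, 45]
Count of leaf nodes: 4


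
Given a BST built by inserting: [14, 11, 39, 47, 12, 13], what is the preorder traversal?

Tree insertion order: [14, 11, 39, 47, 12, 13]
Tree (level-order array): [14, 11, 39, None, 12, None, 47, None, 13]
Preorder traversal: [14, 11, 12, 13, 39, 47]


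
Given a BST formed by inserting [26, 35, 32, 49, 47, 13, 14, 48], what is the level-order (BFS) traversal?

Tree insertion order: [26, 35, 32, 49, 47, 13, 14, 48]
Tree (level-order array): [26, 13, 35, None, 14, 32, 49, None, None, None, None, 47, None, None, 48]
BFS from the root, enqueuing left then right child of each popped node:
  queue [26] -> pop 26, enqueue [13, 35], visited so far: [26]
  queue [13, 35] -> pop 13, enqueue [14], visited so far: [26, 13]
  queue [35, 14] -> pop 35, enqueue [32, 49], visited so far: [26, 13, 35]
  queue [14, 32, 49] -> pop 14, enqueue [none], visited so far: [26, 13, 35, 14]
  queue [32, 49] -> pop 32, enqueue [none], visited so far: [26, 13, 35, 14, 32]
  queue [49] -> pop 49, enqueue [47], visited so far: [26, 13, 35, 14, 32, 49]
  queue [47] -> pop 47, enqueue [48], visited so far: [26, 13, 35, 14, 32, 49, 47]
  queue [48] -> pop 48, enqueue [none], visited so far: [26, 13, 35, 14, 32, 49, 47, 48]
Result: [26, 13, 35, 14, 32, 49, 47, 48]


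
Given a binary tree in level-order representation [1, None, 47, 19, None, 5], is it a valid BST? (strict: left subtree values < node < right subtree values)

Level-order array: [1, None, 47, 19, None, 5]
Validate using subtree bounds (lo, hi): at each node, require lo < value < hi,
then recurse left with hi=value and right with lo=value.
Preorder trace (stopping at first violation):
  at node 1 with bounds (-inf, +inf): OK
  at node 47 with bounds (1, +inf): OK
  at node 19 with bounds (1, 47): OK
  at node 5 with bounds (1, 19): OK
No violation found at any node.
Result: Valid BST


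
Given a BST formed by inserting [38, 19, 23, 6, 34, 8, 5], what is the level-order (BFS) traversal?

Tree insertion order: [38, 19, 23, 6, 34, 8, 5]
Tree (level-order array): [38, 19, None, 6, 23, 5, 8, None, 34]
BFS from the root, enqueuing left then right child of each popped node:
  queue [38] -> pop 38, enqueue [19], visited so far: [38]
  queue [19] -> pop 19, enqueue [6, 23], visited so far: [38, 19]
  queue [6, 23] -> pop 6, enqueue [5, 8], visited so far: [38, 19, 6]
  queue [23, 5, 8] -> pop 23, enqueue [34], visited so far: [38, 19, 6, 23]
  queue [5, 8, 34] -> pop 5, enqueue [none], visited so far: [38, 19, 6, 23, 5]
  queue [8, 34] -> pop 8, enqueue [none], visited so far: [38, 19, 6, 23, 5, 8]
  queue [34] -> pop 34, enqueue [none], visited so far: [38, 19, 6, 23, 5, 8, 34]
Result: [38, 19, 6, 23, 5, 8, 34]


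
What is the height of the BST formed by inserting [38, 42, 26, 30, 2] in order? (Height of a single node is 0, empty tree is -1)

Insertion order: [38, 42, 26, 30, 2]
Tree (level-order array): [38, 26, 42, 2, 30]
Compute height bottom-up (empty subtree = -1):
  height(2) = 1 + max(-1, -1) = 0
  height(30) = 1 + max(-1, -1) = 0
  height(26) = 1 + max(0, 0) = 1
  height(42) = 1 + max(-1, -1) = 0
  height(38) = 1 + max(1, 0) = 2
Height = 2


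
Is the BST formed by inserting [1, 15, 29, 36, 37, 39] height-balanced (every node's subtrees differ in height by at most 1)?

Tree (level-order array): [1, None, 15, None, 29, None, 36, None, 37, None, 39]
Definition: a tree is height-balanced if, at every node, |h(left) - h(right)| <= 1 (empty subtree has height -1).
Bottom-up per-node check:
  node 39: h_left=-1, h_right=-1, diff=0 [OK], height=0
  node 37: h_left=-1, h_right=0, diff=1 [OK], height=1
  node 36: h_left=-1, h_right=1, diff=2 [FAIL (|-1-1|=2 > 1)], height=2
  node 29: h_left=-1, h_right=2, diff=3 [FAIL (|-1-2|=3 > 1)], height=3
  node 15: h_left=-1, h_right=3, diff=4 [FAIL (|-1-3|=4 > 1)], height=4
  node 1: h_left=-1, h_right=4, diff=5 [FAIL (|-1-4|=5 > 1)], height=5
Node 36 violates the condition: |-1 - 1| = 2 > 1.
Result: Not balanced


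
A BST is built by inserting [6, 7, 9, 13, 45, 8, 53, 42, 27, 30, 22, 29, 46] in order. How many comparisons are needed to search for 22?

Search path for 22: 6 -> 7 -> 9 -> 13 -> 45 -> 42 -> 27 -> 22
Found: True
Comparisons: 8


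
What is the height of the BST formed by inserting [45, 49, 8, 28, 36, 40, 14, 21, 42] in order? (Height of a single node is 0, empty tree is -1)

Insertion order: [45, 49, 8, 28, 36, 40, 14, 21, 42]
Tree (level-order array): [45, 8, 49, None, 28, None, None, 14, 36, None, 21, None, 40, None, None, None, 42]
Compute height bottom-up (empty subtree = -1):
  height(21) = 1 + max(-1, -1) = 0
  height(14) = 1 + max(-1, 0) = 1
  height(42) = 1 + max(-1, -1) = 0
  height(40) = 1 + max(-1, 0) = 1
  height(36) = 1 + max(-1, 1) = 2
  height(28) = 1 + max(1, 2) = 3
  height(8) = 1 + max(-1, 3) = 4
  height(49) = 1 + max(-1, -1) = 0
  height(45) = 1 + max(4, 0) = 5
Height = 5


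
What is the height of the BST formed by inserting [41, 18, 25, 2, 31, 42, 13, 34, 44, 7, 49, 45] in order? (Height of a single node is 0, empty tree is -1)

Insertion order: [41, 18, 25, 2, 31, 42, 13, 34, 44, 7, 49, 45]
Tree (level-order array): [41, 18, 42, 2, 25, None, 44, None, 13, None, 31, None, 49, 7, None, None, 34, 45]
Compute height bottom-up (empty subtree = -1):
  height(7) = 1 + max(-1, -1) = 0
  height(13) = 1 + max(0, -1) = 1
  height(2) = 1 + max(-1, 1) = 2
  height(34) = 1 + max(-1, -1) = 0
  height(31) = 1 + max(-1, 0) = 1
  height(25) = 1 + max(-1, 1) = 2
  height(18) = 1 + max(2, 2) = 3
  height(45) = 1 + max(-1, -1) = 0
  height(49) = 1 + max(0, -1) = 1
  height(44) = 1 + max(-1, 1) = 2
  height(42) = 1 + max(-1, 2) = 3
  height(41) = 1 + max(3, 3) = 4
Height = 4


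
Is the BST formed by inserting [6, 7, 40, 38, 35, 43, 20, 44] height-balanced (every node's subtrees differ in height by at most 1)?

Tree (level-order array): [6, None, 7, None, 40, 38, 43, 35, None, None, 44, 20]
Definition: a tree is height-balanced if, at every node, |h(left) - h(right)| <= 1 (empty subtree has height -1).
Bottom-up per-node check:
  node 20: h_left=-1, h_right=-1, diff=0 [OK], height=0
  node 35: h_left=0, h_right=-1, diff=1 [OK], height=1
  node 38: h_left=1, h_right=-1, diff=2 [FAIL (|1--1|=2 > 1)], height=2
  node 44: h_left=-1, h_right=-1, diff=0 [OK], height=0
  node 43: h_left=-1, h_right=0, diff=1 [OK], height=1
  node 40: h_left=2, h_right=1, diff=1 [OK], height=3
  node 7: h_left=-1, h_right=3, diff=4 [FAIL (|-1-3|=4 > 1)], height=4
  node 6: h_left=-1, h_right=4, diff=5 [FAIL (|-1-4|=5 > 1)], height=5
Node 38 violates the condition: |1 - -1| = 2 > 1.
Result: Not balanced
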